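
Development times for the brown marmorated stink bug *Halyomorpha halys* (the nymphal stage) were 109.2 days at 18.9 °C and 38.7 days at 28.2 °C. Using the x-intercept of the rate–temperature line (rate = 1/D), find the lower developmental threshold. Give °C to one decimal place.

13.8 °C

Equal thermal constants: D₁(T₁ − T_b) = D₂(T₂ − T_b).
109.2·(18.9 − T_b) = 38.7·(28.2 − T_b)
T_b = (109.2·18.9 − 38.7·28.2) / (109.2 − 38.7) = 972.54 / 70.5 = 13.795 °C ≈ 13.8 °C.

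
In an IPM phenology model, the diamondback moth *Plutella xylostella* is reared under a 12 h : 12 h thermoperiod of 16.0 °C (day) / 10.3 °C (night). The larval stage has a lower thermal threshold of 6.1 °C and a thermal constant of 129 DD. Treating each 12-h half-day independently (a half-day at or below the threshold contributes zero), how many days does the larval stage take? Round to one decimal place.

18.3 days

Day half: max(0, 16.0 − 6.1) × 0.5 = 9.9 × 0.5 = 4.95 DD.
Night half: max(0, 10.3 − 6.1) × 0.5 = 4.2 × 0.5 = 2.10 DD.
Per 24 h: 7.05 DD/day.
Duration = 129 / 7.05 = 18.298 ≈ 18.3 days.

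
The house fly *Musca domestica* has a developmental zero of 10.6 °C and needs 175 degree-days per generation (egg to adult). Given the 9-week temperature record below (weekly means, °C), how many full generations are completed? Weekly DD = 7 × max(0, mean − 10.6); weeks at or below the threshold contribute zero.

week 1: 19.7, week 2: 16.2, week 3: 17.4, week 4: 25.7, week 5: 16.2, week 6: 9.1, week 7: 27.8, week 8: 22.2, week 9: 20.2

3 generations

Weekly DD (7 × max(0, T̄ − 10.6)): 63.7, 39.2, 47.6, 105.7, 39.2, 0.0, 120.4, 81.2, 67.2.
Season total = 564.2 DD.
Complete generations = ⌊564.2 / 175⌋ = 3.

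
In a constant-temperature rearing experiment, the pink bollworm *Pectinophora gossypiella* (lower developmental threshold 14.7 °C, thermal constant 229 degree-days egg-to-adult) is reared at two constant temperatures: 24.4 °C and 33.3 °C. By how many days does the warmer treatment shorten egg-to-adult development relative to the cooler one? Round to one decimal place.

At 24.4 °C: 229 / (24.4 − 14.7) = 229 / 9.7 = 23.608 d.
At 33.3 °C: 229 / (33.3 − 14.7) = 229 / 18.6 = 12.312 d.
Difference = |23.608 − 12.312| = 11.296 ≈ 11.3 days.

11.3 days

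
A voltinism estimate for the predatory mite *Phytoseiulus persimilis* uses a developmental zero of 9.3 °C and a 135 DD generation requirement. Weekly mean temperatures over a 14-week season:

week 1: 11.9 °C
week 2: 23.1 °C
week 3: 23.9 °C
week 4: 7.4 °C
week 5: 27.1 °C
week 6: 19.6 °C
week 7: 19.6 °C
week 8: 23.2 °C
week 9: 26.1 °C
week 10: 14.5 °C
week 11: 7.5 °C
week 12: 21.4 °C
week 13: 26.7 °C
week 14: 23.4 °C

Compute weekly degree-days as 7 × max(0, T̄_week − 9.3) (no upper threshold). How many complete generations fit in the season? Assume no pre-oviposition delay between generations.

Weekly DD (7 × max(0, T̄ − 9.3)): 18.2, 96.6, 102.2, 0.0, 124.6, 72.1, 72.1, 97.3, 117.6, 36.4, 0.0, 84.7, 121.8, 98.7.
Season total = 1042.3 DD.
Complete generations = ⌊1042.3 / 135⌋ = 7.

7 generations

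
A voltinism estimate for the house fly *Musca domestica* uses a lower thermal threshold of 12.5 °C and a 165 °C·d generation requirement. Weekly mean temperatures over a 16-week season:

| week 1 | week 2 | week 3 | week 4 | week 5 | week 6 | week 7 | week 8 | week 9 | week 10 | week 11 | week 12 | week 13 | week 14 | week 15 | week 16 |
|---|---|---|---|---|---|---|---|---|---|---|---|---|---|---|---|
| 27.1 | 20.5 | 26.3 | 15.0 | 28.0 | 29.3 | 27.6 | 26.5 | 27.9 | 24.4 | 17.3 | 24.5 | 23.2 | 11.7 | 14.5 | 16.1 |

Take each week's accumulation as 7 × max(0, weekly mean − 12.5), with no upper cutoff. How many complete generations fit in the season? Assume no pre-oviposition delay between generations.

6 generations

Weekly DD (7 × max(0, T̄ − 12.5)): 102.2, 56.0, 96.6, 17.5, 108.5, 117.6, 105.7, 98.0, 107.8, 83.3, 33.6, 84.0, 74.9, 0.0, 14.0, 25.2.
Season total = 1124.9 DD.
Complete generations = ⌊1124.9 / 165⌋ = 6.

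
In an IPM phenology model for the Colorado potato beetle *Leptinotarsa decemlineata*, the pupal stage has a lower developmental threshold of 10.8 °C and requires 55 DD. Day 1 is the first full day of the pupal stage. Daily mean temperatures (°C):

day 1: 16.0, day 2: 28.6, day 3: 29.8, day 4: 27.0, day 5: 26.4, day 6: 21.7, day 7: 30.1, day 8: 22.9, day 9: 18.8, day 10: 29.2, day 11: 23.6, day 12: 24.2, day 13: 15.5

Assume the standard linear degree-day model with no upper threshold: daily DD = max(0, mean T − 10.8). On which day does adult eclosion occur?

day 4

Daily DD above 10.8 °C: 5.2, 17.8, 19.0, 16.2, 15.6, 10.9, 19.3, 12.1, 8.0, 18.4, 12.8, 13.4, 4.7.
Cumulative: 5.2, 23.0, 42.0, 58.2, 73.8, 84.7, 104.0, 116.1, 124.1, 142.5, 155.3, 168.7, 173.4.
The total first reaches 55 DD on day 4.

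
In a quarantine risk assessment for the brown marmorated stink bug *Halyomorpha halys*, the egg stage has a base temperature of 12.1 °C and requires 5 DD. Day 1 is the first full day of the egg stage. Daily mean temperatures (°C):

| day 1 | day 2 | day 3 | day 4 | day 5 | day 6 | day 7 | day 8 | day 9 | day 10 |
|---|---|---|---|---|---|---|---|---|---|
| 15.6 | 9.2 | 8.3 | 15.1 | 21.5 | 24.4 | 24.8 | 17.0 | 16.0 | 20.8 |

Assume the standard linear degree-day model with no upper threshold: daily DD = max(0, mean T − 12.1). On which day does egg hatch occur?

Daily DD above 12.1 °C: 3.5, 0.0, 0.0, 3.0, 9.4, 12.3, 12.7, 4.9, 3.9, 8.7.
Cumulative: 3.5, 3.5, 3.5, 6.5, 15.9, 28.2, 40.9, 45.8, 49.7, 58.4.
The total first reaches 5 DD on day 4.

day 4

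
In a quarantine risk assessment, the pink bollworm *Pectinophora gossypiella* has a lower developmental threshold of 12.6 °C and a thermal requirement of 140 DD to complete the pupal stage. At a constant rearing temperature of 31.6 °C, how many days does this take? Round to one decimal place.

Daily accumulation = 31.6 − 12.6 = 19.0 DD/day.
Duration = 140 / 19.0 = 7.368 ≈ 7.4 days.

7.4 days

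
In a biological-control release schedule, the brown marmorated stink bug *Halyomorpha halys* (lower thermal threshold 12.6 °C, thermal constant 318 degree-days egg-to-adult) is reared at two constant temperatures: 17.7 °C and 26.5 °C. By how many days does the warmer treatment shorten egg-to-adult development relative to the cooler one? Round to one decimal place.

39.5 days

At 17.7 °C: 318 / (17.7 − 12.6) = 318 / 5.1 = 62.353 d.
At 26.5 °C: 318 / (26.5 − 12.6) = 318 / 13.9 = 22.878 d.
Difference = |62.353 − 22.878| = 39.475 ≈ 39.5 days.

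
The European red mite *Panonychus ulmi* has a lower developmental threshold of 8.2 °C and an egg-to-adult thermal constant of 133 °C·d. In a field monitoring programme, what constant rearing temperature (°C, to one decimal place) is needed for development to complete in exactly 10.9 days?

20.4 °C

Required daily accumulation = 133 / 10.9 = 12.202 DD/day.
T = T_base + 12.202 = 8.2 + 12.202 = 20.402 ≈ 20.4 °C.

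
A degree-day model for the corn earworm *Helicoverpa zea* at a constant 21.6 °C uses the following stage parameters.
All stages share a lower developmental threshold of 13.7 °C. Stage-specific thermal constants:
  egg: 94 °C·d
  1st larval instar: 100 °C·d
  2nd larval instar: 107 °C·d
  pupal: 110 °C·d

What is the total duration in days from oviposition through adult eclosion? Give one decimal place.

52.0 days

Daily accumulation at 21.6 °C = 21.6 − 13.7 = 7.9 DD/day.
Total K = 94 + 100 + 107 + 110 = 411 DD.
Total duration = 411 / 7.9 = 52.025 ≈ 52.0 days.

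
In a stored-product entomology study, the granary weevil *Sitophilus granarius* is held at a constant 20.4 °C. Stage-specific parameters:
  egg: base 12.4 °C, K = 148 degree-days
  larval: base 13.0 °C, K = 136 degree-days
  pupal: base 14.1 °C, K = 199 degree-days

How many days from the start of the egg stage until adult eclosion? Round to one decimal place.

68.5 days

egg: 148 / (20.4 − 12.4) = 148 / 8.0 = 18.500 d.
larval: 136 / (20.4 − 13.0) = 136 / 7.4 = 18.378 d.
pupal: 199 / (20.4 − 14.1) = 199 / 6.3 = 31.587 d.
Sum = 68.466 ≈ 68.5 days.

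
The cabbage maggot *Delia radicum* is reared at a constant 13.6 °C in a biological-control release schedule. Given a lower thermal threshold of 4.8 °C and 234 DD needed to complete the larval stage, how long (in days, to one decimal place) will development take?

26.6 days

Daily accumulation = 13.6 − 4.8 = 8.8 DD/day.
Duration = 234 / 8.8 = 26.591 ≈ 26.6 days.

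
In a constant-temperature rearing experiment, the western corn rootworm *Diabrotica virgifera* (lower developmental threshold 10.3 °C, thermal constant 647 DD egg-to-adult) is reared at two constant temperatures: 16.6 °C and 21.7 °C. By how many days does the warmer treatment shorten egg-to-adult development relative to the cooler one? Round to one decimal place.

45.9 days

At 16.6 °C: 647 / (16.6 − 10.3) = 647 / 6.3 = 102.698 d.
At 21.7 °C: 647 / (21.7 − 10.3) = 647 / 11.4 = 56.754 d.
Difference = |102.698 − 56.754| = 45.944 ≈ 45.9 days.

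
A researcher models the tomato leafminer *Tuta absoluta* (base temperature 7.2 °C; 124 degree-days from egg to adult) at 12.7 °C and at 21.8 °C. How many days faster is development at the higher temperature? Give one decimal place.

At 12.7 °C: 124 / (12.7 − 7.2) = 124 / 5.5 = 22.545 d.
At 21.8 °C: 124 / (21.8 − 7.2) = 124 / 14.6 = 8.493 d.
Difference = |22.545 − 8.493| = 14.052 ≈ 14.1 days.

14.1 days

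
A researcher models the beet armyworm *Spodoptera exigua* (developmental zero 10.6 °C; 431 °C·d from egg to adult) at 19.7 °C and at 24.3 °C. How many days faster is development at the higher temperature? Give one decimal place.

At 19.7 °C: 431 / (19.7 − 10.6) = 431 / 9.1 = 47.363 d.
At 24.3 °C: 431 / (24.3 − 10.6) = 431 / 13.7 = 31.460 d.
Difference = |47.363 − 31.460| = 15.903 ≈ 15.9 days.

15.9 days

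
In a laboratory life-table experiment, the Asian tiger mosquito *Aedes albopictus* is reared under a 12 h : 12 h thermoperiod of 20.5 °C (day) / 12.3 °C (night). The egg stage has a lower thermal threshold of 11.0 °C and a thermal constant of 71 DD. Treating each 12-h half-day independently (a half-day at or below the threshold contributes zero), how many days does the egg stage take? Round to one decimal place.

13.1 days

Day half: max(0, 20.5 − 11.0) × 0.5 = 9.5 × 0.5 = 4.75 DD.
Night half: max(0, 12.3 − 11.0) × 0.5 = 1.3 × 0.5 = 0.65 DD.
Per 24 h: 5.40 DD/day.
Duration = 71 / 5.40 = 13.148 ≈ 13.1 days.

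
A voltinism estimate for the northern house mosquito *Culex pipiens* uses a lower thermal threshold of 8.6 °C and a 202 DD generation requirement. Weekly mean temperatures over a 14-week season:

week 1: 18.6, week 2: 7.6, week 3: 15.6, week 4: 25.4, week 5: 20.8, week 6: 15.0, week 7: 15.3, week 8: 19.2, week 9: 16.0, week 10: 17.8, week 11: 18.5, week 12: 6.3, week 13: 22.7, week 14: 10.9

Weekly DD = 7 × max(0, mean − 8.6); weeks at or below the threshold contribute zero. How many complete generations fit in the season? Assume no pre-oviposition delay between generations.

Weekly DD (7 × max(0, T̄ − 8.6)): 70.0, 0.0, 49.0, 117.6, 85.4, 44.8, 46.9, 74.2, 51.8, 64.4, 69.3, 0.0, 98.7, 16.1.
Season total = 788.2 DD.
Complete generations = ⌊788.2 / 202⌋ = 3.

3 generations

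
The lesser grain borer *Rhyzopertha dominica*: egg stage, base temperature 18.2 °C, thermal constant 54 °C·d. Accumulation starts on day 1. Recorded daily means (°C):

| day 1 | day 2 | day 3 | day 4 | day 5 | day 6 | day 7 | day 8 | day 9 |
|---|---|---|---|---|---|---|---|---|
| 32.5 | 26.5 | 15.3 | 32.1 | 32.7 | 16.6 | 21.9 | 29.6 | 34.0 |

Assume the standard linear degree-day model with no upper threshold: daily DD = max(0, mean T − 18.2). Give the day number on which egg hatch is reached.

day 7

Daily DD above 18.2 °C: 14.3, 8.3, 0.0, 13.9, 14.5, 0.0, 3.7, 11.4, 15.8.
Cumulative: 14.3, 22.6, 22.6, 36.5, 51.0, 51.0, 54.7, 66.1, 81.9.
The total first reaches 54 DD on day 7.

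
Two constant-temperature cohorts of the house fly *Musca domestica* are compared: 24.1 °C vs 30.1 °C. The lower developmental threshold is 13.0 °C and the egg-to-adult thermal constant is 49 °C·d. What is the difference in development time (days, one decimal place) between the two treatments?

At 24.1 °C: 49 / (24.1 − 13.0) = 49 / 11.1 = 4.414 d.
At 30.1 °C: 49 / (30.1 − 13.0) = 49 / 17.1 = 2.865 d.
Difference = |4.414 − 2.865| = 1.549 ≈ 1.5 days.

1.5 days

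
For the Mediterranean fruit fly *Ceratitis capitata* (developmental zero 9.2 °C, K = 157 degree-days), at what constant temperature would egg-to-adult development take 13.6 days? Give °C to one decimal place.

20.7 °C

Required daily accumulation = 157 / 13.6 = 11.544 DD/day.
T = T_base + 11.544 = 9.2 + 11.544 = 20.744 ≈ 20.7 °C.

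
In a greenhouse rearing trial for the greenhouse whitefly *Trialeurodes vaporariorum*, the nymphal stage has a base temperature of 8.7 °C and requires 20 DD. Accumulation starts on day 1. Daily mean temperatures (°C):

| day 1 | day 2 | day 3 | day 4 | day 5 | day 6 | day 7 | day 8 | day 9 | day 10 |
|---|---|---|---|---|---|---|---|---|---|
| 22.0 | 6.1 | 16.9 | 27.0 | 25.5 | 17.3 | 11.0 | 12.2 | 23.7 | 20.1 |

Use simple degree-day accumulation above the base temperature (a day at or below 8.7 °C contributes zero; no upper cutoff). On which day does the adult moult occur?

day 3

Daily DD above 8.7 °C: 13.3, 0.0, 8.2, 18.3, 16.8, 8.6, 2.3, 3.5, 15.0, 11.4.
Cumulative: 13.3, 13.3, 21.5, 39.8, 56.6, 65.2, 67.5, 71.0, 86.0, 97.4.
The total first reaches 20 DD on day 3.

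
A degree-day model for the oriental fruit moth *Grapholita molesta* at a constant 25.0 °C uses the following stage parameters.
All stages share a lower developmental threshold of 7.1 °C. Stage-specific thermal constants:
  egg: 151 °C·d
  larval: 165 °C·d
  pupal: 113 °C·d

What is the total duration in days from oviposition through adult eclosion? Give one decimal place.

24.0 days

Daily accumulation at 25.0 °C = 25.0 − 7.1 = 17.9 DD/day.
Total K = 151 + 165 + 113 = 429 DD.
Total duration = 429 / 17.9 = 23.966 ≈ 24.0 days.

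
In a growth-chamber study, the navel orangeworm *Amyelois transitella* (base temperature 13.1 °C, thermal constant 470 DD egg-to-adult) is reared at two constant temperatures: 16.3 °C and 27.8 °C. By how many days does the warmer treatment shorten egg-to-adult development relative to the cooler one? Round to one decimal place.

At 16.3 °C: 470 / (16.3 − 13.1) = 470 / 3.2 = 146.875 d.
At 27.8 °C: 470 / (27.8 − 13.1) = 470 / 14.7 = 31.973 d.
Difference = |146.875 − 31.973| = 114.902 ≈ 114.9 days.

114.9 days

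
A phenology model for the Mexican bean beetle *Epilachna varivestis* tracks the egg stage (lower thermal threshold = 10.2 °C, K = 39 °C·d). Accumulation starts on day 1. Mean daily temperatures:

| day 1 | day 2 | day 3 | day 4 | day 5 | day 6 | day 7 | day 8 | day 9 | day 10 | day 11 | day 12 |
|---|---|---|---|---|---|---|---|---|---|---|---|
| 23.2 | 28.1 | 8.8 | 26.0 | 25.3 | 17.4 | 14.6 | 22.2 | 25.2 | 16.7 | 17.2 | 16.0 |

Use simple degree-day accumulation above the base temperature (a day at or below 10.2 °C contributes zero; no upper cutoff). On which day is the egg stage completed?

Daily DD above 10.2 °C: 13.0, 17.9, 0.0, 15.8, 15.1, 7.2, 4.4, 12.0, 15.0, 6.5, 7.0, 5.8.
Cumulative: 13.0, 30.9, 30.9, 46.7, 61.8, 69.0, 73.4, 85.4, 100.4, 106.9, 113.9, 119.7.
The total first reaches 39 DD on day 4.

day 4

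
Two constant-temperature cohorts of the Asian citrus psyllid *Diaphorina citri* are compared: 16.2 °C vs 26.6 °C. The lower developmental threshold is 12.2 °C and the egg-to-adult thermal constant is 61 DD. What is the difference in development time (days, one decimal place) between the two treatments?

11.0 days

At 16.2 °C: 61 / (16.2 − 12.2) = 61 / 4.0 = 15.250 d.
At 26.6 °C: 61 / (26.6 − 12.2) = 61 / 14.4 = 4.236 d.
Difference = |15.250 − 4.236| = 11.014 ≈ 11.0 days.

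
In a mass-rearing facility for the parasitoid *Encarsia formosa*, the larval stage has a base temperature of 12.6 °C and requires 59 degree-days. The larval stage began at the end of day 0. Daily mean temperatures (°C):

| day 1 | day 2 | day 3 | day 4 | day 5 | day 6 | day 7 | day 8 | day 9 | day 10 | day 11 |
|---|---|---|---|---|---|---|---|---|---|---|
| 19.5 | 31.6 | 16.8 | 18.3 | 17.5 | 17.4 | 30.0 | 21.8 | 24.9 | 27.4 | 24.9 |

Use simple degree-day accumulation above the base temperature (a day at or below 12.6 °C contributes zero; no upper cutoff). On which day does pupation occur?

day 7

Daily DD above 12.6 °C: 6.9, 19.0, 4.2, 5.7, 4.9, 4.8, 17.4, 9.2, 12.3, 14.8, 12.3.
Cumulative: 6.9, 25.9, 30.1, 35.8, 40.7, 45.5, 62.9, 72.1, 84.4, 99.2, 111.5.
The total first reaches 59 DD on day 7.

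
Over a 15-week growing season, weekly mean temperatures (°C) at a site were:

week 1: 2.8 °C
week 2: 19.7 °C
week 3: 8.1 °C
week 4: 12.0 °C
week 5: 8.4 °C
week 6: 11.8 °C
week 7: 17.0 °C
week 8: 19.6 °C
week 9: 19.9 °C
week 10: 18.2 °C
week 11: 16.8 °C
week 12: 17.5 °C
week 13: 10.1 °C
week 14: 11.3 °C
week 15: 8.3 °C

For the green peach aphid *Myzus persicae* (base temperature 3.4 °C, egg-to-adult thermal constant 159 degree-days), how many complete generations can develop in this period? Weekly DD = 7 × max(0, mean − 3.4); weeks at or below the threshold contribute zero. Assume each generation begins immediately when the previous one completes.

Weekly DD (7 × max(0, T̄ − 3.4)): 0.0, 114.1, 32.9, 60.2, 35.0, 58.8, 95.2, 113.4, 115.5, 103.6, 93.8, 98.7, 46.9, 55.3, 34.3.
Season total = 1057.7 DD.
Complete generations = ⌊1057.7 / 159⌋ = 6.

6 generations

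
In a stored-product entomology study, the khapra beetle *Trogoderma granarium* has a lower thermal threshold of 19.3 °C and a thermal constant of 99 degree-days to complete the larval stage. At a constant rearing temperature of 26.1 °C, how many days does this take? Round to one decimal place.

Daily accumulation = 26.1 − 19.3 = 6.8 DD/day.
Duration = 99 / 6.8 = 14.559 ≈ 14.6 days.

14.6 days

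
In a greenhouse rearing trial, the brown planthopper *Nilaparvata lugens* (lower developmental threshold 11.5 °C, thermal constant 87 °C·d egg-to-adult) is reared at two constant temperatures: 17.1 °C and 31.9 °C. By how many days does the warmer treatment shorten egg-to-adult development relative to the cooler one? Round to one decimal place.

11.3 days

At 17.1 °C: 87 / (17.1 − 11.5) = 87 / 5.6 = 15.536 d.
At 31.9 °C: 87 / (31.9 − 11.5) = 87 / 20.4 = 4.265 d.
Difference = |15.536 − 4.265| = 11.271 ≈ 11.3 days.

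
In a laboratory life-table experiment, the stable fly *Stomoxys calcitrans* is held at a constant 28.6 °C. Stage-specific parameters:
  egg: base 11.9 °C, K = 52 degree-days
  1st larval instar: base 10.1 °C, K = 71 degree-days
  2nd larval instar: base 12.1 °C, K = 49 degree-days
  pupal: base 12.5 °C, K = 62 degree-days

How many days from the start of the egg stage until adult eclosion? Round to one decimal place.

13.8 days

egg: 52 / (28.6 − 11.9) = 52 / 16.7 = 3.114 d.
1st larval instar: 71 / (28.6 − 10.1) = 71 / 18.5 = 3.838 d.
2nd larval instar: 49 / (28.6 − 12.1) = 49 / 16.5 = 2.970 d.
pupal: 62 / (28.6 − 12.5) = 62 / 16.1 = 3.851 d.
Sum = 13.772 ≈ 13.8 days.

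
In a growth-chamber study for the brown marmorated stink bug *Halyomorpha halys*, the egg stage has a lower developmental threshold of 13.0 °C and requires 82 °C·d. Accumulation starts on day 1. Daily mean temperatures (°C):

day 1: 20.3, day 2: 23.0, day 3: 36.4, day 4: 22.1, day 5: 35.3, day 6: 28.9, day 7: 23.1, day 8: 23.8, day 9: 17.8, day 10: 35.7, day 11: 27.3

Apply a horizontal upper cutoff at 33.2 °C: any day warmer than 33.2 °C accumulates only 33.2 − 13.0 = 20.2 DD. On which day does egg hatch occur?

day 6

Daily DD above 13.0 °C (capped at 20.2): 7.3, 10.0, 20.2, 9.1, 20.2, 15.9, 10.1, 10.8, 4.8, 20.2, 14.3.
Cumulative: 7.3, 17.3, 37.5, 46.6, 66.8, 82.7, 92.8, 103.6, 108.4, 128.6, 142.9.
The total first reaches 82 DD on day 6.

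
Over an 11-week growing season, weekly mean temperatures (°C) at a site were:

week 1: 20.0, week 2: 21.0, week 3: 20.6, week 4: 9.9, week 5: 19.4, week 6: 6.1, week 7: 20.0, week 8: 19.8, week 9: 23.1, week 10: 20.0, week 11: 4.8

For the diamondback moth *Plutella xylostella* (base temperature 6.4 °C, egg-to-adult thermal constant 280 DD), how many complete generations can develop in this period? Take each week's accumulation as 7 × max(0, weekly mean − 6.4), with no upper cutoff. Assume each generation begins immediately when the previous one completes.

2 generations

Weekly DD (7 × max(0, T̄ − 6.4)): 95.2, 102.2, 99.4, 24.5, 91.0, 0.0, 95.2, 93.8, 116.9, 95.2, 0.0.
Season total = 813.4 DD.
Complete generations = ⌊813.4 / 280⌋ = 2.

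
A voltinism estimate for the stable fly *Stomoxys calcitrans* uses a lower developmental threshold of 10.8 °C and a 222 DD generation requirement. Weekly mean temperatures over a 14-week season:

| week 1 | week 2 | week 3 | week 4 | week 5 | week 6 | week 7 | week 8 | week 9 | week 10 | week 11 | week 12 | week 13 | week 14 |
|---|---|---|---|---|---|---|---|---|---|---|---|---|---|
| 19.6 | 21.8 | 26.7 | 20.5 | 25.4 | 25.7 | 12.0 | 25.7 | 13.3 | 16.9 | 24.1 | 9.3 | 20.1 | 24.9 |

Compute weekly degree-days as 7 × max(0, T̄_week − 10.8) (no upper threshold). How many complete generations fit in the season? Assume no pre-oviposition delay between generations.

Weekly DD (7 × max(0, T̄ − 10.8)): 61.6, 77.0, 111.3, 67.9, 102.2, 104.3, 8.4, 104.3, 17.5, 42.7, 93.1, 0.0, 65.1, 98.7.
Season total = 954.1 DD.
Complete generations = ⌊954.1 / 222⌋ = 4.

4 generations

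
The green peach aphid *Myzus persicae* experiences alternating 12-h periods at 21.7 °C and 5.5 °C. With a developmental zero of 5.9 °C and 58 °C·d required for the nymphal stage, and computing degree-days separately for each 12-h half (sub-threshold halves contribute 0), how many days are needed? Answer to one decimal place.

7.3 days

Day half: max(0, 21.7 − 5.9) × 0.5 = 15.8 × 0.5 = 7.90 DD.
Night half: max(0, 5.5 − 5.9) × 0.5 = 0.0 × 0.5 = 0.00 DD.
Per 24 h: 7.90 DD/day.
Duration = 58 / 7.90 = 7.342 ≈ 7.3 days.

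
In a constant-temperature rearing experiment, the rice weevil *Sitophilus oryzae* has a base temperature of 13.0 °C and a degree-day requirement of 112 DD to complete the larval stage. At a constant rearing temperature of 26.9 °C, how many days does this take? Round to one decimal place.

8.1 days

Daily accumulation = 26.9 − 13.0 = 13.9 DD/day.
Duration = 112 / 13.9 = 8.058 ≈ 8.1 days.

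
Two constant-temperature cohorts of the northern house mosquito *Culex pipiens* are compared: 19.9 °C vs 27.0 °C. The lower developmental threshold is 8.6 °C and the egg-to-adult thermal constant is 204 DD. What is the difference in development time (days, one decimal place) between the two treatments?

At 19.9 °C: 204 / (19.9 − 8.6) = 204 / 11.3 = 18.053 d.
At 27.0 °C: 204 / (27.0 − 8.6) = 204 / 18.4 = 11.087 d.
Difference = |18.053 − 11.087| = 6.966 ≈ 7.0 days.

7.0 days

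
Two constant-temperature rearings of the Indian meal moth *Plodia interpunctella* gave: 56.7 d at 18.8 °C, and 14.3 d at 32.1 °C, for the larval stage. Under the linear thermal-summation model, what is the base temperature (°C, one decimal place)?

Linear rate model ⇒ the product D·(T − T_b) is constant across temperatures.
56.7·(18.8 − T_b) = 14.3·(32.1 − T_b)
T_b = (56.7·18.8 − 14.3·32.1) / (56.7 − 14.3) = 606.93 / 42.4 = 14.314 °C ≈ 14.3 °C.

14.3 °C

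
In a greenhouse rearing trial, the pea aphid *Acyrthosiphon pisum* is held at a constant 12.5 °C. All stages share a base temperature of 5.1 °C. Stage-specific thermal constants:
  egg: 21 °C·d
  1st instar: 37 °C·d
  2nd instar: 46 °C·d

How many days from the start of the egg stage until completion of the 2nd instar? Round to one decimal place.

Daily accumulation at 12.5 °C = 12.5 − 5.1 = 7.4 DD/day.
Total K = 21 + 37 + 46 = 104 DD.
Total duration = 104 / 7.4 = 14.054 ≈ 14.1 days.

14.1 days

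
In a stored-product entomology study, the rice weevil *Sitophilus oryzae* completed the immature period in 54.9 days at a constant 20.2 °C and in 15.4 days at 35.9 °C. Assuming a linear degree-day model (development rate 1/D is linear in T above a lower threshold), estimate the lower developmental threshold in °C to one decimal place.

14.1 °C

Under the model K = D·(T − T_b), so D₁·(T₁ − T_b) = D₂·(T₂ − T_b).
54.9·(20.2 − T_b) = 15.4·(35.9 − T_b)
T_b = (54.9·20.2 − 15.4·35.9) / (54.9 − 15.4) = 556.12 / 39.5 = 14.079 °C ≈ 14.1 °C.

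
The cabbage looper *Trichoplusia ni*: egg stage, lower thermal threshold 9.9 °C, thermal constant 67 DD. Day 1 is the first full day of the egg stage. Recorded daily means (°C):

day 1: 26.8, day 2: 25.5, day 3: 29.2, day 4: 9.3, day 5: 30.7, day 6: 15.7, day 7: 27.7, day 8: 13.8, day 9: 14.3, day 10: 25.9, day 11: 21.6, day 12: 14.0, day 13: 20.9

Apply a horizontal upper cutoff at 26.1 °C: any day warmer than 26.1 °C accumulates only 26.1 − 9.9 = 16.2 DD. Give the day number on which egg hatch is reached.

Daily DD above 9.9 °C (capped at 16.2): 16.2, 15.6, 16.2, 0.0, 16.2, 5.8, 16.2, 3.9, 4.4, 16.0, 11.7, 4.1, 11.0.
Cumulative: 16.2, 31.8, 48.0, 48.0, 64.2, 70.0, 86.2, 90.1, 94.5, 110.5, 122.2, 126.3, 137.3.
The total first reaches 67 DD on day 6.

day 6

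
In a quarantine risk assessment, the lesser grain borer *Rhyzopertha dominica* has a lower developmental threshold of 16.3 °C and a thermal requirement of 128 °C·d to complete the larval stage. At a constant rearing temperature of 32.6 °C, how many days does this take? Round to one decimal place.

7.9 days

Daily accumulation = 32.6 − 16.3 = 16.3 DD/day.
Duration = 128 / 16.3 = 7.853 ≈ 7.9 days.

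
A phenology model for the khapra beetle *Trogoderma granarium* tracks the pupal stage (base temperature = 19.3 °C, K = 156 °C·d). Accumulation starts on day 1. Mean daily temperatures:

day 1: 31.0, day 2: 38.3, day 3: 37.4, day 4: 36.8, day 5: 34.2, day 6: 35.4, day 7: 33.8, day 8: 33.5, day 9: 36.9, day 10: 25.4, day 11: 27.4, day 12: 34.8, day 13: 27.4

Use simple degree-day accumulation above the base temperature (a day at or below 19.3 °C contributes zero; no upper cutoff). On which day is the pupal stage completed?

day 11

Daily DD above 19.3 °C: 11.7, 19.0, 18.1, 17.5, 14.9, 16.1, 14.5, 14.2, 17.6, 6.1, 8.1, 15.5, 8.1.
Cumulative: 11.7, 30.7, 48.8, 66.3, 81.2, 97.3, 111.8, 126.0, 143.6, 149.7, 157.8, 173.3, 181.4.
The total first reaches 156 DD on day 11.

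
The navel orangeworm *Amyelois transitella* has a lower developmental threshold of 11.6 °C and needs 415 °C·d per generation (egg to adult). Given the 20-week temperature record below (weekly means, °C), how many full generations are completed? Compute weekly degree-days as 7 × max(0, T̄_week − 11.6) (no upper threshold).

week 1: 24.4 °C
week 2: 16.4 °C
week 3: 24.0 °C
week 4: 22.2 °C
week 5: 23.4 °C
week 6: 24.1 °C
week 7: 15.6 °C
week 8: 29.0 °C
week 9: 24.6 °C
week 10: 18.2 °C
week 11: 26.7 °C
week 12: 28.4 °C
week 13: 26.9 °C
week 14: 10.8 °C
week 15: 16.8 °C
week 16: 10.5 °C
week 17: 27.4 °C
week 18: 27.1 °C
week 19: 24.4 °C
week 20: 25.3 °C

Weekly DD (7 × max(0, T̄ − 11.6)): 89.6, 33.6, 86.8, 74.2, 82.6, 87.5, 28.0, 121.8, 91.0, 46.2, 105.7, 117.6, 107.1, 0.0, 36.4, 0.0, 110.6, 108.5, 89.6, 95.9.
Season total = 1512.7 DD.
Complete generations = ⌊1512.7 / 415⌋ = 3.

3 generations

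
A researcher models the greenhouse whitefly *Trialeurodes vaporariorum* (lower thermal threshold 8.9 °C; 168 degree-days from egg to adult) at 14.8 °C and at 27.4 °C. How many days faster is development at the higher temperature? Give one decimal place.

19.4 days

At 14.8 °C: 168 / (14.8 − 8.9) = 168 / 5.9 = 28.475 d.
At 27.4 °C: 168 / (27.4 − 8.9) = 168 / 18.5 = 9.081 d.
Difference = |28.475 − 9.081| = 19.393 ≈ 19.4 days.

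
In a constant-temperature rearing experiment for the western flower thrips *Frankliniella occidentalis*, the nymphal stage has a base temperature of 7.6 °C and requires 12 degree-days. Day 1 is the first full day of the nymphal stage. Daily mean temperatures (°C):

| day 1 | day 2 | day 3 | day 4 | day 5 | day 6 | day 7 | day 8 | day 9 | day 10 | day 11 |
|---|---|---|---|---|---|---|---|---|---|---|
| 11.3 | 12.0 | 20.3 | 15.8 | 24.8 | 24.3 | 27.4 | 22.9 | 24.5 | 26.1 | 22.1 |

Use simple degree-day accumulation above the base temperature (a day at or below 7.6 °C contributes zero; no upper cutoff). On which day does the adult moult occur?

Daily DD above 7.6 °C: 3.7, 4.4, 12.7, 8.2, 17.2, 16.7, 19.8, 15.3, 16.9, 18.5, 14.5.
Cumulative: 3.7, 8.1, 20.8, 29.0, 46.2, 62.9, 82.7, 98.0, 114.9, 133.4, 147.9.
The total first reaches 12 DD on day 3.

day 3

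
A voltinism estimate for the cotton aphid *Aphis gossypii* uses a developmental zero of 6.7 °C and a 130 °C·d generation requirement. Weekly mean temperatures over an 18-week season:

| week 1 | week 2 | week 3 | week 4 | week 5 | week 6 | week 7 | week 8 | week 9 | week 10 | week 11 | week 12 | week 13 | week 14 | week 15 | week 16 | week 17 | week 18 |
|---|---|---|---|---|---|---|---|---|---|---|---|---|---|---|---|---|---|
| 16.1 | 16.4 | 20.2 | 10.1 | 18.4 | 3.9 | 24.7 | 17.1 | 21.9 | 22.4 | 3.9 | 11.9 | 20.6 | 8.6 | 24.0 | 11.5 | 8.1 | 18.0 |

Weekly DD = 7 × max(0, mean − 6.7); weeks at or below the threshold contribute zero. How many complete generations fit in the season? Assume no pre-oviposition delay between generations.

Weekly DD (7 × max(0, T̄ − 6.7)): 65.8, 67.9, 94.5, 23.8, 81.9, 0.0, 126.0, 72.8, 106.4, 109.9, 0.0, 36.4, 97.3, 13.3, 121.1, 33.6, 9.8, 79.1.
Season total = 1139.6 DD.
Complete generations = ⌊1139.6 / 130⌋ = 8.

8 generations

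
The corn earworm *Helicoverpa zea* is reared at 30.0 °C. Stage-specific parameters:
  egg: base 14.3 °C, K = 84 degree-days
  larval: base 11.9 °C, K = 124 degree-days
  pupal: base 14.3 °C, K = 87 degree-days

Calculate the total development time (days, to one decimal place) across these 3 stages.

17.7 days

egg: 84 / (30.0 − 14.3) = 84 / 15.7 = 5.350 d.
larval: 124 / (30.0 − 11.9) = 124 / 18.1 = 6.851 d.
pupal: 87 / (30.0 − 14.3) = 87 / 15.7 = 5.541 d.
Sum = 17.743 ≈ 17.7 days.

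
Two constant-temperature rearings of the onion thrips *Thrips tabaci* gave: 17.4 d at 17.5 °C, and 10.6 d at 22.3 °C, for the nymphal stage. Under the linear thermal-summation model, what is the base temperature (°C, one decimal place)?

Linear rate model ⇒ the product D·(T − T_b) is constant across temperatures.
17.4·(17.5 − T_b) = 10.6·(22.3 − T_b)
T_b = (17.4·17.5 − 10.6·22.3) / (17.4 − 10.6) = 68.12 / 6.8 = 10.018 °C ≈ 10.0 °C.

10.0 °C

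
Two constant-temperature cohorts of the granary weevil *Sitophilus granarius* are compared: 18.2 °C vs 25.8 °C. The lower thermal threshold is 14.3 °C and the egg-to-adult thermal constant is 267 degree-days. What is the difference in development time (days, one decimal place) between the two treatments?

At 18.2 °C: 267 / (18.2 − 14.3) = 267 / 3.9 = 68.462 d.
At 25.8 °C: 267 / (25.8 − 14.3) = 267 / 11.5 = 23.217 d.
Difference = |68.462 − 23.217| = 45.244 ≈ 45.2 days.

45.2 days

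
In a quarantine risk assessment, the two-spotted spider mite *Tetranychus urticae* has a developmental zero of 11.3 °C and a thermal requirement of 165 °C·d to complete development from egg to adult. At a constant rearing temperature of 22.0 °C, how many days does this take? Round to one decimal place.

Daily accumulation = 22.0 − 11.3 = 10.7 DD/day.
Duration = 165 / 10.7 = 15.421 ≈ 15.4 days.

15.4 days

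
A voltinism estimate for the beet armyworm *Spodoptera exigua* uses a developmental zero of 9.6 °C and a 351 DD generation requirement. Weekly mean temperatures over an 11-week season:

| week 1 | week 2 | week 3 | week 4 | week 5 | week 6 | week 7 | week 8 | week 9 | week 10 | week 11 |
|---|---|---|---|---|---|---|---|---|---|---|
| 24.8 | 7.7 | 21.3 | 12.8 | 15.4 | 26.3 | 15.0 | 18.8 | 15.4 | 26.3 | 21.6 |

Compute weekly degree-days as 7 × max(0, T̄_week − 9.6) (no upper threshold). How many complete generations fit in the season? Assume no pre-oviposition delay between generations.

2 generations

Weekly DD (7 × max(0, T̄ − 9.6)): 106.4, 0.0, 81.9, 22.4, 40.6, 116.9, 37.8, 64.4, 40.6, 116.9, 84.0.
Season total = 711.9 DD.
Complete generations = ⌊711.9 / 351⌋ = 2.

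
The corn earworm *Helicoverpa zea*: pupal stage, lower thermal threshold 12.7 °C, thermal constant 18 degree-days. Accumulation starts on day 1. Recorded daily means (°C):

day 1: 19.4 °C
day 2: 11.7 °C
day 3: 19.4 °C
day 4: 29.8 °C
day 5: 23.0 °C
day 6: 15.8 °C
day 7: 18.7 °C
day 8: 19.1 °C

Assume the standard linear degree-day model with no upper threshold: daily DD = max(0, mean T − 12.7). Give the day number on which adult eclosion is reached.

Daily DD above 12.7 °C: 6.7, 0.0, 6.7, 17.1, 10.3, 3.1, 6.0, 6.4.
Cumulative: 6.7, 6.7, 13.4, 30.5, 40.8, 43.9, 49.9, 56.3.
The total first reaches 18 DD on day 4.

day 4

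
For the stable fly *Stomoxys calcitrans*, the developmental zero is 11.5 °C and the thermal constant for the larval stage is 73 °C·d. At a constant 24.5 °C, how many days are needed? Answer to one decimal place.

5.6 days

Daily accumulation = 24.5 − 11.5 = 13.0 DD/day.
Duration = 73 / 13.0 = 5.615 ≈ 5.6 days.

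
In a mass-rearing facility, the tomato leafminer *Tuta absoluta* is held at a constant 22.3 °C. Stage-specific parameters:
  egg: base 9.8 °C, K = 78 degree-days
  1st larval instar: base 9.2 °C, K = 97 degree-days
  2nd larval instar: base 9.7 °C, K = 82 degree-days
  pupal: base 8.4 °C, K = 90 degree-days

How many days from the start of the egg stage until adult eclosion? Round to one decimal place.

egg: 78 / (22.3 − 9.8) = 78 / 12.5 = 6.240 d.
1st larval instar: 97 / (22.3 − 9.2) = 97 / 13.1 = 7.405 d.
2nd larval instar: 82 / (22.3 − 9.7) = 82 / 12.6 = 6.508 d.
pupal: 90 / (22.3 − 8.4) = 90 / 13.9 = 6.475 d.
Sum = 26.627 ≈ 26.6 days.

26.6 days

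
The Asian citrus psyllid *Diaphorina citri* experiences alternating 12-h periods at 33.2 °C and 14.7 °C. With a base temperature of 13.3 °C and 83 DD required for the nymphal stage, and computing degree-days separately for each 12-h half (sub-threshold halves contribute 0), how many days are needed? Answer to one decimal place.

Day half: max(0, 33.2 − 13.3) × 0.5 = 19.9 × 0.5 = 9.95 DD.
Night half: max(0, 14.7 − 13.3) × 0.5 = 1.4 × 0.5 = 0.70 DD.
Per 24 h: 10.65 DD/day.
Duration = 83 / 10.65 = 7.793 ≈ 7.8 days.

7.8 days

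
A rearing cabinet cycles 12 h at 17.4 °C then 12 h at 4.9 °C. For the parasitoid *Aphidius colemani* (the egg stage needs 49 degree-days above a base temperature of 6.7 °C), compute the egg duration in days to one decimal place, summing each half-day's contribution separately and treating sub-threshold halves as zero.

Day half: max(0, 17.4 − 6.7) × 0.5 = 10.7 × 0.5 = 5.35 DD.
Night half: max(0, 4.9 − 6.7) × 0.5 = 0.0 × 0.5 = 0.00 DD.
Per 24 h: 5.35 DD/day.
Duration = 49 / 5.35 = 9.159 ≈ 9.2 days.

9.2 days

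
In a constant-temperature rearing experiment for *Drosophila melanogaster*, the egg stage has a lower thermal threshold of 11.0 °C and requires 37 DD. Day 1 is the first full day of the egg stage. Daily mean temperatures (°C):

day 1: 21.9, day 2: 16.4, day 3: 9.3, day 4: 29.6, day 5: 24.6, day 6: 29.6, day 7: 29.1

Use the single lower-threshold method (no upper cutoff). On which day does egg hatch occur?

day 5

Daily DD above 11.0 °C: 10.9, 5.4, 0.0, 18.6, 13.6, 18.6, 18.1.
Cumulative: 10.9, 16.3, 16.3, 34.9, 48.5, 67.1, 85.2.
The total first reaches 37 DD on day 5.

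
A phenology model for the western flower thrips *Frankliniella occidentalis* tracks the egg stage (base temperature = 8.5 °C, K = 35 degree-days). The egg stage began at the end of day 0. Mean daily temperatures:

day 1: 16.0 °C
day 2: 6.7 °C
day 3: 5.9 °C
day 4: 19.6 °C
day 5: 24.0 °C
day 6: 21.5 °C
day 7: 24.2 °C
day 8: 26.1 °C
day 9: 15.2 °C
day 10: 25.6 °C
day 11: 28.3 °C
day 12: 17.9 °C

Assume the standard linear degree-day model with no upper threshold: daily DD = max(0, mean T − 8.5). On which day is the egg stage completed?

Daily DD above 8.5 °C: 7.5, 0.0, 0.0, 11.1, 15.5, 13.0, 15.7, 17.6, 6.7, 17.1, 19.8, 9.4.
Cumulative: 7.5, 7.5, 7.5, 18.6, 34.1, 47.1, 62.8, 80.4, 87.1, 104.2, 124.0, 133.4.
The total first reaches 35 DD on day 6.

day 6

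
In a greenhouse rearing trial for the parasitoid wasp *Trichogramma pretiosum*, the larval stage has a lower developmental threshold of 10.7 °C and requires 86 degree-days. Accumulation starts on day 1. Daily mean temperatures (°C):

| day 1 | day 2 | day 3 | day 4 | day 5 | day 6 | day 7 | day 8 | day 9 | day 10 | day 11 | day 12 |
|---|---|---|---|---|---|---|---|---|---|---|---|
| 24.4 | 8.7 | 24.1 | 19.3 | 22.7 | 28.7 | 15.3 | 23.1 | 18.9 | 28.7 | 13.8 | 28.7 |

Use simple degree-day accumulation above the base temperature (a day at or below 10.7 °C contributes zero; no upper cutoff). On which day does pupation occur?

Daily DD above 10.7 °C: 13.7, 0.0, 13.4, 8.6, 12.0, 18.0, 4.6, 12.4, 8.2, 18.0, 3.1, 18.0.
Cumulative: 13.7, 13.7, 27.1, 35.7, 47.7, 65.7, 70.3, 82.7, 90.9, 108.9, 112.0, 130.0.
The total first reaches 86 DD on day 9.

day 9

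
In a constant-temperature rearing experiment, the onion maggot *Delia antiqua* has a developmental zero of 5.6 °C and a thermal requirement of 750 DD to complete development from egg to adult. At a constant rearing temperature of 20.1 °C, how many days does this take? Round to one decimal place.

51.7 days

Daily accumulation = 20.1 − 5.6 = 14.5 DD/day.
Duration = 750 / 14.5 = 51.724 ≈ 51.7 days.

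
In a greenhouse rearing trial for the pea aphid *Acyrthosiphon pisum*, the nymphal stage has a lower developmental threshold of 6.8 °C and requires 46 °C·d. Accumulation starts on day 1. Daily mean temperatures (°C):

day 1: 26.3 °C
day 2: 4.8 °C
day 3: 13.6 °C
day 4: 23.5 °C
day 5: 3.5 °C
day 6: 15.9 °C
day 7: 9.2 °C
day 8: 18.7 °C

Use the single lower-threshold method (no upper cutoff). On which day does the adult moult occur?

Daily DD above 6.8 °C: 19.5, 0.0, 6.8, 16.7, 0.0, 9.1, 2.4, 11.9.
Cumulative: 19.5, 19.5, 26.3, 43.0, 43.0, 52.1, 54.5, 66.4.
The total first reaches 46 DD on day 6.

day 6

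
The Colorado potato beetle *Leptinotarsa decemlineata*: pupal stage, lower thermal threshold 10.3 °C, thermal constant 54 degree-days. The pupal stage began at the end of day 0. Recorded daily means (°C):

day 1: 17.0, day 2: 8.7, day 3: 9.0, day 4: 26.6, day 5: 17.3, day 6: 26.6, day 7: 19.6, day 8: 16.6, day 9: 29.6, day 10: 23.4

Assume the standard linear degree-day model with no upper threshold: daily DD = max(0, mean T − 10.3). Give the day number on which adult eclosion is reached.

day 7

Daily DD above 10.3 °C: 6.7, 0.0, 0.0, 16.3, 7.0, 16.3, 9.3, 6.3, 19.3, 13.1.
Cumulative: 6.7, 6.7, 6.7, 23.0, 30.0, 46.3, 55.6, 61.9, 81.2, 94.3.
The total first reaches 54 DD on day 7.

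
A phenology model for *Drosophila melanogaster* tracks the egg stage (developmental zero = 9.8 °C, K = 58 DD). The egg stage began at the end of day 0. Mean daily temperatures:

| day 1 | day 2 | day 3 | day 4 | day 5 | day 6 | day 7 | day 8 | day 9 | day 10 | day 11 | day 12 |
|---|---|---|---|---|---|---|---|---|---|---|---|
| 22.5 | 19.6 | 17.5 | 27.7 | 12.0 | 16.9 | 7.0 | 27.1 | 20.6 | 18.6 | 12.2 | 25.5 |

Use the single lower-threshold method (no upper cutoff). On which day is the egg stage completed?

day 8

Daily DD above 9.8 °C: 12.7, 9.8, 7.7, 17.9, 2.2, 7.1, 0.0, 17.3, 10.8, 8.8, 2.4, 15.7.
Cumulative: 12.7, 22.5, 30.2, 48.1, 50.3, 57.4, 57.4, 74.7, 85.5, 94.3, 96.7, 112.4.
The total first reaches 58 DD on day 8.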